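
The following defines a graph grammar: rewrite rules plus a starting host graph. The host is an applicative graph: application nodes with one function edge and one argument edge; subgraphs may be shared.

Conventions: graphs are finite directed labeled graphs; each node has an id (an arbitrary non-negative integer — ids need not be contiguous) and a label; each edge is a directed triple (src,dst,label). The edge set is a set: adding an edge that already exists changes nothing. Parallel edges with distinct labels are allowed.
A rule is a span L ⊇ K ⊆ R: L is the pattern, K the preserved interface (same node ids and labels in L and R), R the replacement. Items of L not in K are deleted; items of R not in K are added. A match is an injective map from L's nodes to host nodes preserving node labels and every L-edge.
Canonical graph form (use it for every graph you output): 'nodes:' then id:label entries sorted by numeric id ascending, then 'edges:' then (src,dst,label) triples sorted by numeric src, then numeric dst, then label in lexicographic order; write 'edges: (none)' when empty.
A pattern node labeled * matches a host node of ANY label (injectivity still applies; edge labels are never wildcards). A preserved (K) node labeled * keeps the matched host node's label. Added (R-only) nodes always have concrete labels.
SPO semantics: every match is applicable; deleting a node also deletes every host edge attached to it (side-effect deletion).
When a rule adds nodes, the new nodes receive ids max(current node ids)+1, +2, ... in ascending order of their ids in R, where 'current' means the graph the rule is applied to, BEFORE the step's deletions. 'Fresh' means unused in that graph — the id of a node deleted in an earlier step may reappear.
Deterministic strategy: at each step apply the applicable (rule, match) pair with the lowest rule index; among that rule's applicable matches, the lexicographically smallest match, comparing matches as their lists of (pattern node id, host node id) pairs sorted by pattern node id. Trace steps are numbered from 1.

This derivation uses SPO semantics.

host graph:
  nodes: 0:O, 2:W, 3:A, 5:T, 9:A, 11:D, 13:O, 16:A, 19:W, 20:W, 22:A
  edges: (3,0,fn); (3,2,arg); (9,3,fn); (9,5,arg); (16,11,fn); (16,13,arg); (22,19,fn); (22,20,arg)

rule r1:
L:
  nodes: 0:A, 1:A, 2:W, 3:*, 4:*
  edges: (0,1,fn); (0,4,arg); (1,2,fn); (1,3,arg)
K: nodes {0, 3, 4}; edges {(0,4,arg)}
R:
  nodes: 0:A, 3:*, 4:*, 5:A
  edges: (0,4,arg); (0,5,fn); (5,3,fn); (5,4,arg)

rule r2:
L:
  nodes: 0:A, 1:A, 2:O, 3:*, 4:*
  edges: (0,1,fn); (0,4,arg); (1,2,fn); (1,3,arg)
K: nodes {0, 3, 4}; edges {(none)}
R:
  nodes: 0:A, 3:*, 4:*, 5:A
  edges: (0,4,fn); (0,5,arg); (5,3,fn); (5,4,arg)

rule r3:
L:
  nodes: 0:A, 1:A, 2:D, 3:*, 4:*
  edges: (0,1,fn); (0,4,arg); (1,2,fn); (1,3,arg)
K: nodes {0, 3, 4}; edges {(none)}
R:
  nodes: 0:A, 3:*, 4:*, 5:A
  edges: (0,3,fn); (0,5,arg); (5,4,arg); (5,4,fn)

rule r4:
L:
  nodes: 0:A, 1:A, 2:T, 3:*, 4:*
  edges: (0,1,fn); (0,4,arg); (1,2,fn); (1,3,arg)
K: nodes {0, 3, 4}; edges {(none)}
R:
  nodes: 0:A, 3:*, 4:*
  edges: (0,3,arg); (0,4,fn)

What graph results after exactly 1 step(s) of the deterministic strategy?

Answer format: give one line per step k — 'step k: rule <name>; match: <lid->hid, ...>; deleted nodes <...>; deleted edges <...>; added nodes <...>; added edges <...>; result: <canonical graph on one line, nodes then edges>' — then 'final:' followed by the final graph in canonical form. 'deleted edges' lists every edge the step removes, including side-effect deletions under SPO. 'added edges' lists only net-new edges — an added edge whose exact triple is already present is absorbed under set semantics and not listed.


step 1: rule r2; match: 0->9, 1->3, 2->0, 3->2, 4->5; deleted nodes 0, 3; deleted edges (3,0,fn); (3,2,arg); (9,3,fn); (9,5,arg); added nodes 23; added edges (9,5,fn); (9,23,arg); (23,2,fn); (23,5,arg); result: nodes: 2:W, 5:T, 9:A, 11:D, 13:O, 16:A, 19:W, 20:W, 22:A, 23:A edges: (9,5,fn); (9,23,arg); (16,11,fn); (16,13,arg); (22,19,fn); (22,20,arg); (23,2,fn); (23,5,arg)
final:
nodes: 2:W, 5:T, 9:A, 11:D, 13:O, 16:A, 19:W, 20:W, 22:A, 23:A
edges: (9,5,fn); (9,23,arg); (16,11,fn); (16,13,arg); (22,19,fn); (22,20,arg); (23,2,fn); (23,5,arg)


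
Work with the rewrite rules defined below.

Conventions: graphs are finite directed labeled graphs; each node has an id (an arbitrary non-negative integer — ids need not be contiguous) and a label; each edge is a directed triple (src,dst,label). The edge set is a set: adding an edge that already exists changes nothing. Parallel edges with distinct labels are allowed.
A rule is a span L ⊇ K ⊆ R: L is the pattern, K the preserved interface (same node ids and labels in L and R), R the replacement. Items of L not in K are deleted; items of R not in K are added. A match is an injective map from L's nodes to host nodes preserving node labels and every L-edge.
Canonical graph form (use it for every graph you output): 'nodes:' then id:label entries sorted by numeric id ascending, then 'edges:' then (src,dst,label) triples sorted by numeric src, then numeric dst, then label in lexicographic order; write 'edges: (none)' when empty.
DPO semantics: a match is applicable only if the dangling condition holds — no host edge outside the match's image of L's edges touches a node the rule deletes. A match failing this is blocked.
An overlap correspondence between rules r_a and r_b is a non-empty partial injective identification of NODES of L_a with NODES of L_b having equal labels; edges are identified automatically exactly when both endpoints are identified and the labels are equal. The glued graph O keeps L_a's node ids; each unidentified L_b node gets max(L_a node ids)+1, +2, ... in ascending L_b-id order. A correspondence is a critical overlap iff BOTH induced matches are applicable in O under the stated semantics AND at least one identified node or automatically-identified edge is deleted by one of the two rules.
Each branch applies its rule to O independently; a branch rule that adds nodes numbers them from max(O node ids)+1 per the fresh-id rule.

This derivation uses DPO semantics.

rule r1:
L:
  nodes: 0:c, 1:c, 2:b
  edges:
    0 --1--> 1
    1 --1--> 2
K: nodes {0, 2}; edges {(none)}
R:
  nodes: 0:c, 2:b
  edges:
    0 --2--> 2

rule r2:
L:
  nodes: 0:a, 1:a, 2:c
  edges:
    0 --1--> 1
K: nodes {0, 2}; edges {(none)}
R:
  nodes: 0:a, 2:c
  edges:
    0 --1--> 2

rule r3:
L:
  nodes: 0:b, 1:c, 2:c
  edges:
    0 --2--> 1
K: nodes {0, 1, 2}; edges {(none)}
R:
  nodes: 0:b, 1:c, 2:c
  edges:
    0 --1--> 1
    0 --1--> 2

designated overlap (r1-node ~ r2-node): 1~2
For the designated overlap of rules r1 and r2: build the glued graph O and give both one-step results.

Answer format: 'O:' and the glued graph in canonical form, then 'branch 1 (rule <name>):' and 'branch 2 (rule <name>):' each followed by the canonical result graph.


O:
nodes: 0:c, 1:c, 2:b, 3:a, 4:a
edges: (0,1,1); (1,2,1); (3,4,1)
branch 1 (rule r1):
nodes: 0:c, 2:b, 3:a, 4:a
edges: (0,2,2); (3,4,1)
branch 2 (rule r2):
nodes: 0:c, 1:c, 2:b, 3:a
edges: (0,1,1); (1,2,1); (3,1,1)


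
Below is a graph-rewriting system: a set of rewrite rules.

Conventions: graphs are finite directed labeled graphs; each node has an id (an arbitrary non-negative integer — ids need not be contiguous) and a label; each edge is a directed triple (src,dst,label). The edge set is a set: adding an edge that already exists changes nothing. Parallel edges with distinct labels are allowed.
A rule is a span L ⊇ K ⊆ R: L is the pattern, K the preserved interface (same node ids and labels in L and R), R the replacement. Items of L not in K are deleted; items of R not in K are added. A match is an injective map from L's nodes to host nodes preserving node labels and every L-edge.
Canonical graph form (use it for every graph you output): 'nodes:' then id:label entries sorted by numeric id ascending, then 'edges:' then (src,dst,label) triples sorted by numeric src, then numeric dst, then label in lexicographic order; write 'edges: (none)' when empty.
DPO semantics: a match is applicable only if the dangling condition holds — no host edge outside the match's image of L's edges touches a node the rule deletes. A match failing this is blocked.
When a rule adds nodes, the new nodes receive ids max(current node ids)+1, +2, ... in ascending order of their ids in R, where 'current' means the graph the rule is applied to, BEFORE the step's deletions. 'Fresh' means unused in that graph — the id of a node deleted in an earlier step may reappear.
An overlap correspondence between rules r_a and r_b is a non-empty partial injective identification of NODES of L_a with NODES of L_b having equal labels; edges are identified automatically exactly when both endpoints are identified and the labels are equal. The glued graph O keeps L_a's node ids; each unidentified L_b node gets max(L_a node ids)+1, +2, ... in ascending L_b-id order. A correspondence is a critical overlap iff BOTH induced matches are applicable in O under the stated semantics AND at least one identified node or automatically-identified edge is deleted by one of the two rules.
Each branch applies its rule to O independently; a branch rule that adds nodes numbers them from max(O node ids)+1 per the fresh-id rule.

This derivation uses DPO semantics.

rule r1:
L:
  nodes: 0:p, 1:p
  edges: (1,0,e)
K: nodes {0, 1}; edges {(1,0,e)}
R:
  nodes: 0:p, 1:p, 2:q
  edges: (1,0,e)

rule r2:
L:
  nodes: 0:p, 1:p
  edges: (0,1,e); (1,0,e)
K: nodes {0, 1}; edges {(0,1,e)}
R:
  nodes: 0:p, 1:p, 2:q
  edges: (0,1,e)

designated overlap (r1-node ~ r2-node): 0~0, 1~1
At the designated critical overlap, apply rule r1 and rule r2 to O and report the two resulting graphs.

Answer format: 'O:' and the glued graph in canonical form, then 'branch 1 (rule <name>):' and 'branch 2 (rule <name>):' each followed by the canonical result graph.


O:
nodes: 0:p, 1:p
edges: (0,1,e); (1,0,e)
branch 1 (rule r1):
nodes: 0:p, 1:p, 2:q
edges: (0,1,e); (1,0,e)
branch 2 (rule r2):
nodes: 0:p, 1:p, 2:q
edges: (0,1,e)


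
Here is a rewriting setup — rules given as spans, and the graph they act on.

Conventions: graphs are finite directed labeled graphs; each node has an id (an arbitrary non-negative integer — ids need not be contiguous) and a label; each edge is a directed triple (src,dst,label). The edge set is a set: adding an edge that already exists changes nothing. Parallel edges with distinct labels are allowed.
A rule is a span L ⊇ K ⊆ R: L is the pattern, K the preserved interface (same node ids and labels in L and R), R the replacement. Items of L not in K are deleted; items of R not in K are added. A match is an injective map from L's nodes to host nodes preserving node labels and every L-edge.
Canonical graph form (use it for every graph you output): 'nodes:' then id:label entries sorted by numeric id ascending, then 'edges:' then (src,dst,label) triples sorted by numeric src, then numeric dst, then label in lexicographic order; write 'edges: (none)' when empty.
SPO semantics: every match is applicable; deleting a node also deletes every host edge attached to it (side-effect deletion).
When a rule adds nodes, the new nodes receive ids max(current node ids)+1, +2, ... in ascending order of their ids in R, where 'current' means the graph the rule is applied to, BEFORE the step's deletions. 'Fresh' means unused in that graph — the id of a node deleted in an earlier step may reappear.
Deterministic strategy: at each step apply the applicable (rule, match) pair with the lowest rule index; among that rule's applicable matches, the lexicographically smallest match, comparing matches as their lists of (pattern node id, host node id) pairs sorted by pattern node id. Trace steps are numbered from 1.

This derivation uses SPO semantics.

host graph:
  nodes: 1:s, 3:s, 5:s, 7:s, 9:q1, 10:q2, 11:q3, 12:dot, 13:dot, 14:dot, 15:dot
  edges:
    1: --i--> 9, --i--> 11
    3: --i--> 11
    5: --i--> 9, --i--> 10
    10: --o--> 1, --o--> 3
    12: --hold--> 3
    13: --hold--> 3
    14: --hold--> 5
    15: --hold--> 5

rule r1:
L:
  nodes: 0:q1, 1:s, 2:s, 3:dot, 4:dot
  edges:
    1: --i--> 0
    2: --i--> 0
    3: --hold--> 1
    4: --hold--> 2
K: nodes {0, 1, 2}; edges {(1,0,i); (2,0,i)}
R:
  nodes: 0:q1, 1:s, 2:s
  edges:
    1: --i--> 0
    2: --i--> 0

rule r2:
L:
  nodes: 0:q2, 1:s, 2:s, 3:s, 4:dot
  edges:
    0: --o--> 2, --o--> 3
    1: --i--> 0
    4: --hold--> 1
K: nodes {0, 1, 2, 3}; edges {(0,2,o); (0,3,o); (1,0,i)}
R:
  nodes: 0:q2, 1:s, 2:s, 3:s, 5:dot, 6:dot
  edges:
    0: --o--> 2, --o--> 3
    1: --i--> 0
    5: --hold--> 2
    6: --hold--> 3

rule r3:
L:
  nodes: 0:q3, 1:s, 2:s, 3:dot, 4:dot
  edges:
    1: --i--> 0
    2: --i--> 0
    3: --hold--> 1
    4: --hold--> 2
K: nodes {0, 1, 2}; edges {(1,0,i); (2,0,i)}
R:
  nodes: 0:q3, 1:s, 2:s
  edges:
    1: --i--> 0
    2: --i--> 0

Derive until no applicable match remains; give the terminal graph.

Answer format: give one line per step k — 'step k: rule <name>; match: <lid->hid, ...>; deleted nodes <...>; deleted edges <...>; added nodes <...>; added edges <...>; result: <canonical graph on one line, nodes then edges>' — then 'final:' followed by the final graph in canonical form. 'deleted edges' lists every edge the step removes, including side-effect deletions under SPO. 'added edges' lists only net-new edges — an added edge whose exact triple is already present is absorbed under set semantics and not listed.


step 1: rule r2; match: 0->10, 1->5, 2->1, 3->3, 4->14; deleted nodes 14; deleted edges (14,5,hold); added nodes 16, 17; added edges (16,1,hold); (17,3,hold); result: nodes: 1:s, 3:s, 5:s, 7:s, 9:q1, 10:q2, 11:q3, 12:dot, 13:dot, 15:dot, 16:dot, 17:dot edges: (1,9,i); (1,11,i); (3,11,i); (5,9,i); (5,10,i); (10,1,o); (10,3,o); (12,3,hold); (13,3,hold); (15,5,hold); (16,1,hold); (17,3,hold)
step 2: rule r1; match: 0->9, 1->1, 2->5, 3->16, 4->15; deleted nodes 15, 16; deleted edges (15,5,hold); (16,1,hold); added nodes (none); added edges (none); result: nodes: 1:s, 3:s, 5:s, 7:s, 9:q1, 10:q2, 11:q3, 12:dot, 13:dot, 17:dot edges: (1,9,i); (1,11,i); (3,11,i); (5,9,i); (5,10,i); (10,1,o); (10,3,o); (12,3,hold); (13,3,hold); (17,3,hold)
final:
nodes: 1:s, 3:s, 5:s, 7:s, 9:q1, 10:q2, 11:q3, 12:dot, 13:dot, 17:dot
edges: (1,9,i); (1,11,i); (3,11,i); (5,9,i); (5,10,i); (10,1,o); (10,3,o); (12,3,hold); (13,3,hold); (17,3,hold)


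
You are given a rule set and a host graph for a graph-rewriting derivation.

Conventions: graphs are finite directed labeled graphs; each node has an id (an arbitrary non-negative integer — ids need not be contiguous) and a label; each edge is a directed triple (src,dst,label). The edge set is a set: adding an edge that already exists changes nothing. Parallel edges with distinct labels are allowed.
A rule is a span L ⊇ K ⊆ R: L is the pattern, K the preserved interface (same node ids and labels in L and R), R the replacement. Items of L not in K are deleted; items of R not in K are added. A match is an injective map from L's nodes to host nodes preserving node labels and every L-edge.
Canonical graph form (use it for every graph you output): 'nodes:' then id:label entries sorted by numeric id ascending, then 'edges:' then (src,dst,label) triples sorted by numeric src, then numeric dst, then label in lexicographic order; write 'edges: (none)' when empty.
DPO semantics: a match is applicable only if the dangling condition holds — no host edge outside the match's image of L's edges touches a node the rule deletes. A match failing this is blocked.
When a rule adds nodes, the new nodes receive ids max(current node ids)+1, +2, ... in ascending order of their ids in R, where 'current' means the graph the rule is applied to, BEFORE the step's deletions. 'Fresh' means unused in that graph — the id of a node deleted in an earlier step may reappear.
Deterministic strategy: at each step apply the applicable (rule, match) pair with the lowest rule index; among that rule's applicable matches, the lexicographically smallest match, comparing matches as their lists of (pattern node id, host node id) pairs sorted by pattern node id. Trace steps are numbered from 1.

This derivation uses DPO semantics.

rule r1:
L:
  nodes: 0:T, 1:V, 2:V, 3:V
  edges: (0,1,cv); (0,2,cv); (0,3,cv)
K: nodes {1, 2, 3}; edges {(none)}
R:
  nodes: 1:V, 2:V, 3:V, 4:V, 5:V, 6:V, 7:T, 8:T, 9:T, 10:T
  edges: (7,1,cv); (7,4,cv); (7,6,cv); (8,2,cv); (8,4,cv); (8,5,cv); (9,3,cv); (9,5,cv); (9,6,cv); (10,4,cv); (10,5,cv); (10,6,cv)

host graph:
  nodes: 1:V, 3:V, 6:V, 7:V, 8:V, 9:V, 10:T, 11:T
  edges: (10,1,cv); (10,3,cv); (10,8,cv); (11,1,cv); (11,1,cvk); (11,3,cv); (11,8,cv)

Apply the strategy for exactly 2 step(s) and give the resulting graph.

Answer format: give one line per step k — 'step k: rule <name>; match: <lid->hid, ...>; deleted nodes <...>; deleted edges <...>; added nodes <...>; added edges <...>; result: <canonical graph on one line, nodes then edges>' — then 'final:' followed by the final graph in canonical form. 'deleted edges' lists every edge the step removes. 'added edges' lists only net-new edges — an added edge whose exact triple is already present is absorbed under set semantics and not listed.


step 1: rule r1; match: 0->10, 1->1, 2->3, 3->8; deleted nodes 10; deleted edges (10,1,cv); (10,3,cv); (10,8,cv); added nodes 12, 13, 14, 15, 16, 17, 18; added edges (15,1,cv); (15,12,cv); (15,14,cv); (16,3,cv); (16,12,cv); (16,13,cv); (17,8,cv); (17,13,cv); (17,14,cv); (18,12,cv); (18,13,cv); (18,14,cv); result: nodes: 1:V, 3:V, 6:V, 7:V, 8:V, 9:V, 11:T, 12:V, 13:V, 14:V, 15:T, 16:T, 17:T, 18:T edges: (11,1,cv); (11,1,cvk); (11,3,cv); (11,8,cv); (15,1,cv); (15,12,cv); (15,14,cv); (16,3,cv); (16,12,cv); (16,13,cv); (17,8,cv); (17,13,cv); (17,14,cv); (18,12,cv); (18,13,cv); (18,14,cv)
step 2: rule r1; match: 0->15, 1->1, 2->12, 3->14; deleted nodes 15; deleted edges (15,1,cv); (15,12,cv); (15,14,cv); added nodes 19, 20, 21, 22, 23, 24, 25; added edges (22,1,cv); (22,19,cv); (22,21,cv); (23,12,cv); (23,19,cv); (23,20,cv); (24,14,cv); (24,20,cv); (24,21,cv); (25,19,cv); (25,20,cv); (25,21,cv); result: nodes: 1:V, 3:V, 6:V, 7:V, 8:V, 9:V, 11:T, 12:V, 13:V, 14:V, 16:T, 17:T, 18:T, 19:V, 20:V, 21:V, 22:T, 23:T, 24:T, 25:T edges: (11,1,cv); (11,1,cvk); (11,3,cv); (11,8,cv); (16,3,cv); (16,12,cv); (16,13,cv); (17,8,cv); (17,13,cv); (17,14,cv); (18,12,cv); (18,13,cv); (18,14,cv); (22,1,cv); (22,19,cv); (22,21,cv); (23,12,cv); (23,19,cv); (23,20,cv); (24,14,cv); (24,20,cv); (24,21,cv); (25,19,cv); (25,20,cv); (25,21,cv)
final:
nodes: 1:V, 3:V, 6:V, 7:V, 8:V, 9:V, 11:T, 12:V, 13:V, 14:V, 16:T, 17:T, 18:T, 19:V, 20:V, 21:V, 22:T, 23:T, 24:T, 25:T
edges: (11,1,cv); (11,1,cvk); (11,3,cv); (11,8,cv); (16,3,cv); (16,12,cv); (16,13,cv); (17,8,cv); (17,13,cv); (17,14,cv); (18,12,cv); (18,13,cv); (18,14,cv); (22,1,cv); (22,19,cv); (22,21,cv); (23,12,cv); (23,19,cv); (23,20,cv); (24,14,cv); (24,20,cv); (24,21,cv); (25,19,cv); (25,20,cv); (25,21,cv)


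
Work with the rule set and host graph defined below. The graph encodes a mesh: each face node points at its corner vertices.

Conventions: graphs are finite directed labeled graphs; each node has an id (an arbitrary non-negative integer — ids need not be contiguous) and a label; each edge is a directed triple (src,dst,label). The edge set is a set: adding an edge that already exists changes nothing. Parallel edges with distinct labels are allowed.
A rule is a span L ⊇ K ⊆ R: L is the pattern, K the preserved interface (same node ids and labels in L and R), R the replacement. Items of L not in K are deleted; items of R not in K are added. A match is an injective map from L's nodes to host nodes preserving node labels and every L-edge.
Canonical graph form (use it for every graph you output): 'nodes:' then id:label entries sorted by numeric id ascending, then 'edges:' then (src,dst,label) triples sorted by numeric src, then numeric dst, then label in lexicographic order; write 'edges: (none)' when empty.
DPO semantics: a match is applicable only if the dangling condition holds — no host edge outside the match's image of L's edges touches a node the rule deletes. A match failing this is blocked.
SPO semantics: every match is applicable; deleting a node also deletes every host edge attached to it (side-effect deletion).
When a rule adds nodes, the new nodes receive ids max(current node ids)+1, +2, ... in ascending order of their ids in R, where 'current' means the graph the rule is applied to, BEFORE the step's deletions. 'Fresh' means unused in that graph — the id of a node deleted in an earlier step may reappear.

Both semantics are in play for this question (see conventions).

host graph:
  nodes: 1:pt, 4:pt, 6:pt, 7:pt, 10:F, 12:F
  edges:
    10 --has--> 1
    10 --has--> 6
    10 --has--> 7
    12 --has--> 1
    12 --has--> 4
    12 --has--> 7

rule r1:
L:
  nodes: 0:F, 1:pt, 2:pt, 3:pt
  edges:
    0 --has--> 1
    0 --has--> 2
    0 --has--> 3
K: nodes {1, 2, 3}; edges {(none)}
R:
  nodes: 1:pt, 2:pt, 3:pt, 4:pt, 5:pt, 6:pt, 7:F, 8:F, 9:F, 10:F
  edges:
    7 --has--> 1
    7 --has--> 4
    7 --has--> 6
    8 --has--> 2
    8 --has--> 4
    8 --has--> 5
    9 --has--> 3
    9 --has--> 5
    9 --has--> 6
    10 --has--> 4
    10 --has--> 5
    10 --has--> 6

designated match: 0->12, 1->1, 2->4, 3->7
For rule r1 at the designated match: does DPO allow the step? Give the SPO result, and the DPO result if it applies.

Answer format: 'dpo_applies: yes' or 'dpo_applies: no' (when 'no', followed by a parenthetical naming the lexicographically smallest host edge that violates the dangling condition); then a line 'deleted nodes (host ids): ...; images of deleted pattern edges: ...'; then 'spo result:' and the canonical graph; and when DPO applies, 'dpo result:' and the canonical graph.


dpo_applies: yes
deleted nodes (host ids): 12; images of deleted pattern edges: (12,1,has); (12,4,has); (12,7,has)
spo result:
nodes: 1:pt, 4:pt, 6:pt, 7:pt, 10:F, 13:pt, 14:pt, 15:pt, 16:F, 17:F, 18:F, 19:F
edges: (10,1,has); (10,6,has); (10,7,has); (16,1,has); (16,13,has); (16,15,has); (17,4,has); (17,13,has); (17,14,has); (18,7,has); (18,14,has); (18,15,has); (19,13,has); (19,14,has); (19,15,has)
dpo result:
nodes: 1:pt, 4:pt, 6:pt, 7:pt, 10:F, 13:pt, 14:pt, 15:pt, 16:F, 17:F, 18:F, 19:F
edges: (10,1,has); (10,6,has); (10,7,has); (16,1,has); (16,13,has); (16,15,has); (17,4,has); (17,13,has); (17,14,has); (18,7,has); (18,14,has); (18,15,has); (19,13,has); (19,14,has); (19,15,has)


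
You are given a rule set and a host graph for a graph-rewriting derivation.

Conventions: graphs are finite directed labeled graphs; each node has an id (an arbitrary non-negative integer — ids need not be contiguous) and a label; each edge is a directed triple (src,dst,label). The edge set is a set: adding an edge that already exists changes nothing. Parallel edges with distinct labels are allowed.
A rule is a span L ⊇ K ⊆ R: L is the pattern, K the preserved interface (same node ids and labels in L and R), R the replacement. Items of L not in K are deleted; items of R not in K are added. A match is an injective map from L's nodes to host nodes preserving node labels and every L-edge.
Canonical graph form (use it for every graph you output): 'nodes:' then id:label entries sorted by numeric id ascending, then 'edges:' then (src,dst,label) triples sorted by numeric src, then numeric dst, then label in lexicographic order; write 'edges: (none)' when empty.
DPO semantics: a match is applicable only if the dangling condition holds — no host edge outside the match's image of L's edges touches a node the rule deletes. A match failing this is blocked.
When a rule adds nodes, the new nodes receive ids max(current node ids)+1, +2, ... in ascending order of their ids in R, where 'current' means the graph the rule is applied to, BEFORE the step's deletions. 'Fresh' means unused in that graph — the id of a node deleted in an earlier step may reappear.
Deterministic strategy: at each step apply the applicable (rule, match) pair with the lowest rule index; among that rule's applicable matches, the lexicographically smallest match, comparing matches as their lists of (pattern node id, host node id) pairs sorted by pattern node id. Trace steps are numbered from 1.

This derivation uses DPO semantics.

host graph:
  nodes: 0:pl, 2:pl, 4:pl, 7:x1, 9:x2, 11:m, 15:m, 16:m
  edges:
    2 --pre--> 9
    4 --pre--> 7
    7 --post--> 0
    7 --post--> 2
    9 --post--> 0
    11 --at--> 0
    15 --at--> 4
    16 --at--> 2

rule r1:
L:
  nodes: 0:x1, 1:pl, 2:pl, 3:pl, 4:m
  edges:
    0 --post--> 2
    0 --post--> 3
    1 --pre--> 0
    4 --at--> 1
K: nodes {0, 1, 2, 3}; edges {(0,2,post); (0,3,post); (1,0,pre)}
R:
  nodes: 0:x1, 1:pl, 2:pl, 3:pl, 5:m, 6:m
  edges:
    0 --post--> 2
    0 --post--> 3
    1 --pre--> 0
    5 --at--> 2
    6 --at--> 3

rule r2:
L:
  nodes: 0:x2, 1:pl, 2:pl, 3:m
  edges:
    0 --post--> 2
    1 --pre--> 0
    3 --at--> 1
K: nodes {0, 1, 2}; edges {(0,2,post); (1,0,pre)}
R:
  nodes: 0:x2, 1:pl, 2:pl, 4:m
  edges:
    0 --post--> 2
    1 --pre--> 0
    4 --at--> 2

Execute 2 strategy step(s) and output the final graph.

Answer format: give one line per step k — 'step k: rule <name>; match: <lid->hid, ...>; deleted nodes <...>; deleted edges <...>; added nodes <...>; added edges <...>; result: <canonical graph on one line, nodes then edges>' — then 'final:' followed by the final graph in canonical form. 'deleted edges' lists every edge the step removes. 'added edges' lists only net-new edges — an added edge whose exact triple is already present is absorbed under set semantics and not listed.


step 1: rule r1; match: 0->7, 1->4, 2->0, 3->2, 4->15; deleted nodes 15; deleted edges (15,4,at); added nodes 17, 18; added edges (17,0,at); (18,2,at); result: nodes: 0:pl, 2:pl, 4:pl, 7:x1, 9:x2, 11:m, 16:m, 17:m, 18:m edges: (2,9,pre); (4,7,pre); (7,0,post); (7,2,post); (9,0,post); (11,0,at); (16,2,at); (17,0,at); (18,2,at)
step 2: rule r2; match: 0->9, 1->2, 2->0, 3->16; deleted nodes 16; deleted edges (16,2,at); added nodes 19; added edges (19,0,at); result: nodes: 0:pl, 2:pl, 4:pl, 7:x1, 9:x2, 11:m, 17:m, 18:m, 19:m edges: (2,9,pre); (4,7,pre); (7,0,post); (7,2,post); (9,0,post); (11,0,at); (17,0,at); (18,2,at); (19,0,at)
final:
nodes: 0:pl, 2:pl, 4:pl, 7:x1, 9:x2, 11:m, 17:m, 18:m, 19:m
edges: (2,9,pre); (4,7,pre); (7,0,post); (7,2,post); (9,0,post); (11,0,at); (17,0,at); (18,2,at); (19,0,at)


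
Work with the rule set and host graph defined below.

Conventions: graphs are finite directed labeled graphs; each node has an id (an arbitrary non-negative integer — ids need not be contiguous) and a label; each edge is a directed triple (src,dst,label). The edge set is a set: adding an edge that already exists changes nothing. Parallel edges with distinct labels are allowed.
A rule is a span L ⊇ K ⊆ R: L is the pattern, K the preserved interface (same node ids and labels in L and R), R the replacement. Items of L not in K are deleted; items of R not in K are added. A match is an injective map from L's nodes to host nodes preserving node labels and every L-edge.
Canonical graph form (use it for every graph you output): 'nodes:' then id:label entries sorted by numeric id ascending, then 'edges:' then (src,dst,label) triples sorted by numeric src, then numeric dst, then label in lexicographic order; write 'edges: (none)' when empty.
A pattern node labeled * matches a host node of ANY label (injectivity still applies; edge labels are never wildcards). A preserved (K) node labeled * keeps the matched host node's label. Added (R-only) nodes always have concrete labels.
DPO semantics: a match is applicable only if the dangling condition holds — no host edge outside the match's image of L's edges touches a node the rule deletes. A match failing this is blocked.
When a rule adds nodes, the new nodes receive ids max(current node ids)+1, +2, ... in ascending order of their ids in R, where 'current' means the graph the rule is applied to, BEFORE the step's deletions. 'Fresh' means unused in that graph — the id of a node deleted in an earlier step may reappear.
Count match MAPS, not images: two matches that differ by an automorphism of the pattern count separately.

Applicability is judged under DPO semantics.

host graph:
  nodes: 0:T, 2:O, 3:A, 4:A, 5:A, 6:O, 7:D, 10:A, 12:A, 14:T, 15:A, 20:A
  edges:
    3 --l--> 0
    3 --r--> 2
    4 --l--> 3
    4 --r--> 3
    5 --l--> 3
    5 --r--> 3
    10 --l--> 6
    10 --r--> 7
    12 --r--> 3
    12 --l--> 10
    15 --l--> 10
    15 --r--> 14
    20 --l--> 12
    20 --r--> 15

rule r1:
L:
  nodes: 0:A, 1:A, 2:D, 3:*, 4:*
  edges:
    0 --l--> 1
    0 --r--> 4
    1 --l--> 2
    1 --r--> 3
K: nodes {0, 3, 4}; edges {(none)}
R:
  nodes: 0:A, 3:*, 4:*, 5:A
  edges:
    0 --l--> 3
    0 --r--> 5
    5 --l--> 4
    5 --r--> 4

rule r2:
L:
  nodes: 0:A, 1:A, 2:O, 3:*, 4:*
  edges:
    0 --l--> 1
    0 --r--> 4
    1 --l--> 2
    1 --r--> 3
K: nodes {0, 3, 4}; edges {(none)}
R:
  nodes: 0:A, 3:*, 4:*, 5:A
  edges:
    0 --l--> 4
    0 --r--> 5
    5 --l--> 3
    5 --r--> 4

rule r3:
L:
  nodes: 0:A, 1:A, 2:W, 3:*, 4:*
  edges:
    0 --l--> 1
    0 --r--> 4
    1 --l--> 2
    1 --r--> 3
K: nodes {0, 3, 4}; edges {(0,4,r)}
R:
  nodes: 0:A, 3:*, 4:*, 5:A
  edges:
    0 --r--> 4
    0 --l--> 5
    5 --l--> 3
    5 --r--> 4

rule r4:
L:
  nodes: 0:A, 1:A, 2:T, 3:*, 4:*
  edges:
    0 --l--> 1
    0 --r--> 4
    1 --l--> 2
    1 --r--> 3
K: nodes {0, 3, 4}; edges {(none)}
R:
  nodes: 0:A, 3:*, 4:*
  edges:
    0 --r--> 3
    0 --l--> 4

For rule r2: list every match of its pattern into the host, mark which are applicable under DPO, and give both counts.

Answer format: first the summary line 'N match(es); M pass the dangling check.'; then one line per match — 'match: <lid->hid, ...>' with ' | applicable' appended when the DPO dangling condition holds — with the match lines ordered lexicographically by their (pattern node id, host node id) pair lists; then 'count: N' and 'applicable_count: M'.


2 match(es); 0 pass the dangling check.
match: 0->12, 1->10, 2->6, 3->7, 4->3
match: 0->15, 1->10, 2->6, 3->7, 4->14
count: 2
applicable_count: 0


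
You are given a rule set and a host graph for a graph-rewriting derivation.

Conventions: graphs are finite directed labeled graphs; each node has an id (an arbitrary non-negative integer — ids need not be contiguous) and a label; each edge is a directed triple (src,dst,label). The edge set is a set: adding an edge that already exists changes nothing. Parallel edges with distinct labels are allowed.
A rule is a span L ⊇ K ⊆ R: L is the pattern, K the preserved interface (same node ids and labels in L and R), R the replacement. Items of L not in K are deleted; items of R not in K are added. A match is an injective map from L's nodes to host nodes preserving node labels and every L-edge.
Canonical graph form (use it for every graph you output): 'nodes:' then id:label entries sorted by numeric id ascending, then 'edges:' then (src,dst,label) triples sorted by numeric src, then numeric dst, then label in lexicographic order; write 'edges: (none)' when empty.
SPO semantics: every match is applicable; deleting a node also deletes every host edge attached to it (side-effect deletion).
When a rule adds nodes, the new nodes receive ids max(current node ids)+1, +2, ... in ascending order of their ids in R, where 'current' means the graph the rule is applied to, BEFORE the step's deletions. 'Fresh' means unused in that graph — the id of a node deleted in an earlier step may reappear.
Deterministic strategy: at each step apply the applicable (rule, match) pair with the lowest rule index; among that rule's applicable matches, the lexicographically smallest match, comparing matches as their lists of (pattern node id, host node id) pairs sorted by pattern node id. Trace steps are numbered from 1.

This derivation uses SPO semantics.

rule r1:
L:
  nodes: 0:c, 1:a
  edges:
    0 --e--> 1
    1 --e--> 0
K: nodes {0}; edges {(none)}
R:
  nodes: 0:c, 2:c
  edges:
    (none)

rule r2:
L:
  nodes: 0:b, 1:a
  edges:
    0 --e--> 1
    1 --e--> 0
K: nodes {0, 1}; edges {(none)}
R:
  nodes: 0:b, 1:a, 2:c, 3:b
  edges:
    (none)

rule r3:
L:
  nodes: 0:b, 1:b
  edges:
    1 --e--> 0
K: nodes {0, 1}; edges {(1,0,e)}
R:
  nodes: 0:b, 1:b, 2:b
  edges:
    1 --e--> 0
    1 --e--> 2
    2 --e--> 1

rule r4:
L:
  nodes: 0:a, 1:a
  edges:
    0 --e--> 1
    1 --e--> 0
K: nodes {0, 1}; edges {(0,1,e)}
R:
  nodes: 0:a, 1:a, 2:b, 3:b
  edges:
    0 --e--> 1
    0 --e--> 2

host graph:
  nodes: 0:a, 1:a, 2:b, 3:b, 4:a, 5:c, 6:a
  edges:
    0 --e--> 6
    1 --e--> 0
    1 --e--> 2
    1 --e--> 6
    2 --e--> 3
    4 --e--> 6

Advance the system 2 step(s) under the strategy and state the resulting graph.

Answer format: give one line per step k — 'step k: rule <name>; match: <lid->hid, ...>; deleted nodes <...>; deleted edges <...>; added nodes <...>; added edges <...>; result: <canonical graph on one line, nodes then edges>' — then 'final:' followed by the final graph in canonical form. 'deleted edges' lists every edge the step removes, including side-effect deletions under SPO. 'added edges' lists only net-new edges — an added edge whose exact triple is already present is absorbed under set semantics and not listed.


step 1: rule r3; match: 0->3, 1->2; deleted nodes (none); deleted edges (none); added nodes 7; added edges (2,7,e); (7,2,e); result: nodes: 0:a, 1:a, 2:b, 3:b, 4:a, 5:c, 6:a, 7:b edges: (0,6,e); (1,0,e); (1,2,e); (1,6,e); (2,3,e); (2,7,e); (4,6,e); (7,2,e)
step 2: rule r3; match: 0->2, 1->7; deleted nodes (none); deleted edges (none); added nodes 8; added edges (7,8,e); (8,7,e); result: nodes: 0:a, 1:a, 2:b, 3:b, 4:a, 5:c, 6:a, 7:b, 8:b edges: (0,6,e); (1,0,e); (1,2,e); (1,6,e); (2,3,e); (2,7,e); (4,6,e); (7,2,e); (7,8,e); (8,7,e)
final:
nodes: 0:a, 1:a, 2:b, 3:b, 4:a, 5:c, 6:a, 7:b, 8:b
edges: (0,6,e); (1,0,e); (1,2,e); (1,6,e); (2,3,e); (2,7,e); (4,6,e); (7,2,e); (7,8,e); (8,7,e)


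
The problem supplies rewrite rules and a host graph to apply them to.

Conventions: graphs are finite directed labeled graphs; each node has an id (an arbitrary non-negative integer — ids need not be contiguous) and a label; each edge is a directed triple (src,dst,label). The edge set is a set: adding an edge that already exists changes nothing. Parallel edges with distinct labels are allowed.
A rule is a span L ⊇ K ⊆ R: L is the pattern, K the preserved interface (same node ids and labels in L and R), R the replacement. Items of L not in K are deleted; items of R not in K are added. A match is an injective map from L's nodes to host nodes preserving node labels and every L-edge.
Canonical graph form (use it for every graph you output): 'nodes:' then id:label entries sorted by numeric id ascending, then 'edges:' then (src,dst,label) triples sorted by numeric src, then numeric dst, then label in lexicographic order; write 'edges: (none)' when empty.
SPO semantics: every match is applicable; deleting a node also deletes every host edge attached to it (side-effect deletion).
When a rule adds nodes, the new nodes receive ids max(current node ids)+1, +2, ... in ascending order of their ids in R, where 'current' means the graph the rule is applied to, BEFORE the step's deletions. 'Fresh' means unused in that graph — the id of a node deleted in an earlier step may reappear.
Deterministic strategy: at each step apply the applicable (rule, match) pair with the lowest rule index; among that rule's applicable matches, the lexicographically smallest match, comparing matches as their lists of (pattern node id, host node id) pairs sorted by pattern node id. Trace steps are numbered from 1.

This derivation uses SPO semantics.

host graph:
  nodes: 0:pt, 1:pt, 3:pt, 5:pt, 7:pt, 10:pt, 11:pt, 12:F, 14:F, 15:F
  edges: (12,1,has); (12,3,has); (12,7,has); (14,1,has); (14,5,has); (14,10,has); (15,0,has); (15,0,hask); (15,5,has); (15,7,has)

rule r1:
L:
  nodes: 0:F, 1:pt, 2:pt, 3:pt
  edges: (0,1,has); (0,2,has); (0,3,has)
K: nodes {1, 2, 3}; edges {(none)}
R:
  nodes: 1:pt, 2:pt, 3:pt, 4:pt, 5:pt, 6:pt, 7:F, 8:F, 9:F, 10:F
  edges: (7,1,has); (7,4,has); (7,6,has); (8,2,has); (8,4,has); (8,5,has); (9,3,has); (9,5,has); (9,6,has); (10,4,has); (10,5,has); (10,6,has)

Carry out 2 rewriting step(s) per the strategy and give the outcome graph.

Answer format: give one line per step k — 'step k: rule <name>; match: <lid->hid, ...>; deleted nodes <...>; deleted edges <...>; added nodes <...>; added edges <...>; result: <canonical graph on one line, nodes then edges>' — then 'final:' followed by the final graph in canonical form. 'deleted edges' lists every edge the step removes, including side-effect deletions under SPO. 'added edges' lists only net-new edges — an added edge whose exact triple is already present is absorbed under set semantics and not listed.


step 1: rule r1; match: 0->12, 1->1, 2->3, 3->7; deleted nodes 12; deleted edges (12,1,has); (12,3,has); (12,7,has); added nodes 16, 17, 18, 19, 20, 21, 22; added edges (19,1,has); (19,16,has); (19,18,has); (20,3,has); (20,16,has); (20,17,has); (21,7,has); (21,17,has); (21,18,has); (22,16,has); (22,17,has); (22,18,has); result: nodes: 0:pt, 1:pt, 3:pt, 5:pt, 7:pt, 10:pt, 11:pt, 14:F, 15:F, 16:pt, 17:pt, 18:pt, 19:F, 20:F, 21:F, 22:F edges: (14,1,has); (14,5,has); (14,10,has); (15,0,has); (15,0,hask); (15,5,has); (15,7,has); (19,1,has); (19,16,has); (19,18,has); (20,3,has); (20,16,has); (20,17,has); (21,7,has); (21,17,has); (21,18,has); (22,16,has); (22,17,has); (22,18,has)
step 2: rule r1; match: 0->14, 1->1, 2->5, 3->10; deleted nodes 14; deleted edges (14,1,has); (14,5,has); (14,10,has); added nodes 23, 24, 25, 26, 27, 28, 29; added edges (26,1,has); (26,23,has); (26,25,has); (27,5,has); (27,23,has); (27,24,has); (28,10,has); (28,24,has); (28,25,has); (29,23,has); (29,24,has); (29,25,has); result: nodes: 0:pt, 1:pt, 3:pt, 5:pt, 7:pt, 10:pt, 11:pt, 15:F, 16:pt, 17:pt, 18:pt, 19:F, 20:F, 21:F, 22:F, 23:pt, 24:pt, 25:pt, 26:F, 27:F, 28:F, 29:F edges: (15,0,has); (15,0,hask); (15,5,has); (15,7,has); (19,1,has); (19,16,has); (19,18,has); (20,3,has); (20,16,has); (20,17,has); (21,7,has); (21,17,has); (21,18,has); (22,16,has); (22,17,has); (22,18,has); (26,1,has); (26,23,has); (26,25,has); (27,5,has); (27,23,has); (27,24,has); (28,10,has); (28,24,has); (28,25,has); (29,23,has); (29,24,has); (29,25,has)
final:
nodes: 0:pt, 1:pt, 3:pt, 5:pt, 7:pt, 10:pt, 11:pt, 15:F, 16:pt, 17:pt, 18:pt, 19:F, 20:F, 21:F, 22:F, 23:pt, 24:pt, 25:pt, 26:F, 27:F, 28:F, 29:F
edges: (15,0,has); (15,0,hask); (15,5,has); (15,7,has); (19,1,has); (19,16,has); (19,18,has); (20,3,has); (20,16,has); (20,17,has); (21,7,has); (21,17,has); (21,18,has); (22,16,has); (22,17,has); (22,18,has); (26,1,has); (26,23,has); (26,25,has); (27,5,has); (27,23,has); (27,24,has); (28,10,has); (28,24,has); (28,25,has); (29,23,has); (29,24,has); (29,25,has)


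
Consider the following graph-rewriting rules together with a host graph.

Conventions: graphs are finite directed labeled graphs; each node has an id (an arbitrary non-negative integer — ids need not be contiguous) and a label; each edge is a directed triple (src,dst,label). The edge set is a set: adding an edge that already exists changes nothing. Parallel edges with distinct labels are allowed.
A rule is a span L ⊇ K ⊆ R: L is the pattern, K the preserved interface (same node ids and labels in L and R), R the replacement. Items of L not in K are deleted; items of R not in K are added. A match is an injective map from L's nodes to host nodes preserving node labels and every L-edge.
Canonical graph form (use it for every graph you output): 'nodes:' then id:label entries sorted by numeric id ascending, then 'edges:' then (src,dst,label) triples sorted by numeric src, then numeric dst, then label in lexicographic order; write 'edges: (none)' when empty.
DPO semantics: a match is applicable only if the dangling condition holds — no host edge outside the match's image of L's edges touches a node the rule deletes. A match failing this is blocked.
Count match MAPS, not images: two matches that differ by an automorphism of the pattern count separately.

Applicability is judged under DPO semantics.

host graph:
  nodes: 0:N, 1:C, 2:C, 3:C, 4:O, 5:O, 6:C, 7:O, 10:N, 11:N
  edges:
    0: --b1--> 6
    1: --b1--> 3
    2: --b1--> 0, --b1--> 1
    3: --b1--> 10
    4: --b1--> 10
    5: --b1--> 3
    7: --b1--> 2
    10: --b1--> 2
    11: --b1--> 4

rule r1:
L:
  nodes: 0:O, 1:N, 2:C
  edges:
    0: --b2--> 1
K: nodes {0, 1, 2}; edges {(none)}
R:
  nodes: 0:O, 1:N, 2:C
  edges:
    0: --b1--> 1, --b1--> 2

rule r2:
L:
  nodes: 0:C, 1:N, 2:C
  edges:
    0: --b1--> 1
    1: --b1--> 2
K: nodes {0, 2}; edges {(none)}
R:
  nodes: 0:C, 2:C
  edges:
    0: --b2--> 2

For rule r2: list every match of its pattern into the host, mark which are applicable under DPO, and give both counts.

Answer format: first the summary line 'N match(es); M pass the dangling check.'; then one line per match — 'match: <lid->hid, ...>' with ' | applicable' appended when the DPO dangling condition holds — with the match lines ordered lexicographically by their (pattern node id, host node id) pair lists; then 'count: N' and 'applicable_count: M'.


2 match(es); 1 pass the dangling check.
match: 0->2, 1->0, 2->6 | applicable
match: 0->3, 1->10, 2->2
count: 2
applicable_count: 1
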